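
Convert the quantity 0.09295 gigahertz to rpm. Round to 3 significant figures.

1 gigahertz = 6.00000e+10 revolutions per minute.
Then 0.09295 × 6.00000e+10 ≈ 5.58e+9 rpm.

5.58e+9 rpm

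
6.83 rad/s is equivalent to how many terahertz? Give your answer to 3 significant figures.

1.09 × 10^-12 THz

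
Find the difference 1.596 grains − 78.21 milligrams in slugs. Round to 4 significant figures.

1.727 × 10^-6 slug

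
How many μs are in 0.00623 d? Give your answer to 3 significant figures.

5.38e+8 microseconds

1 day = 8.64000e+10 microseconds.
0.00623 × 8.64000e+10 ≈ 5.38e+8 μs.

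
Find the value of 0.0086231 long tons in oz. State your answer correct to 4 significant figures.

1 long ton = 35840.0 oz.
Thus 0.0086231 × 35840.0 ≈ 309.1 oz.

309.1 oz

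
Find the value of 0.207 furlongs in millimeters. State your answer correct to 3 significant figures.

41600 millimeters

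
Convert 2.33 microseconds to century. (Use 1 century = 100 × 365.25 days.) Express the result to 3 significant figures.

7.38e-16 centuries

1 microsecond = 3.16881e-16 centuries.
Then 2.33 × 3.16881e-16 ≈ 7.38e-16 century.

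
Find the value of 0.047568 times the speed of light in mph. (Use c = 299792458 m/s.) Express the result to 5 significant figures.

1 speed of light = 6.70617e+8 miles per hour.
Then 0.047568 × 6.70617e+8 ≈ 3.1900e+7 mph.

3.1900e+7 mph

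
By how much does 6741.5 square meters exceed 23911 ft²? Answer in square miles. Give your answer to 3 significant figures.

6741.5 m² = 0.00260291 mi² and 23911 ft² = 0.000857689 mi².
0.00260291 − 0.000857689 ≈ 0.00175 mi².

0.00175 mi²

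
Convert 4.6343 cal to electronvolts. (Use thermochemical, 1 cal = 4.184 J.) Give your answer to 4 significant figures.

1.210 × 10^20 electronvolts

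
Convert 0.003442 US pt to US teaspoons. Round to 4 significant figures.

1 US pt = 96.0000 US teaspoons.
0.003442 × 96.0000 ≈ 0.3304 US tsp.

0.3304 US tsp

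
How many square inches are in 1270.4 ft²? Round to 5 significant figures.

182940 in²

1 square foot = 144.000 square inches.
1270.4 × 144.000 ≈ 182940 in².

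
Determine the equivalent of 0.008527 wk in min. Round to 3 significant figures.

86.0 minutes

1 wk = 10080.0 minutes.
Then 0.008527 × 10080.0 ≈ 86.0 min.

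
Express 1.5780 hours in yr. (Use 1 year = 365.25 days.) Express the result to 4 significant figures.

0.0001800 yr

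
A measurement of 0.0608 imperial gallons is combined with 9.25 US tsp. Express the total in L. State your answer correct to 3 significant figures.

0.322 liters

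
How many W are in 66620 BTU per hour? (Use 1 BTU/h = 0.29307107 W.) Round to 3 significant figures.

1 BTU/h = 0.293071 W.
Then 66620 × 0.293071 ≈ 19500 W.

19500 W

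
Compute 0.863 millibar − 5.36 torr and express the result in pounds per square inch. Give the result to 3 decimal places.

-0.091 psi

0.863 mbar = 0.0125168 psi and 5.36 torr = 0.103645 psi.
0.0125168 − 0.103645 ≈ -0.091 psi.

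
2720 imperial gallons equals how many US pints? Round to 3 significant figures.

26100 US pt

1 imperial gallon = 9.60760 US pints.
Thus 2720 × 9.60760 ≈ 26100 US pt.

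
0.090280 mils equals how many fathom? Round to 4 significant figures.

1.254e-6 fathom

1 mil = 1.38889e-5 fathoms.
Then 0.090280 × 1.38889e-5 ≈ 1.254e-6 fathom.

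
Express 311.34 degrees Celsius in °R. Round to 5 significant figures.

1052.1 degrees Rankine

°R = (°C + 273.15) × 9/5.
Applying the formula gives 1052.1 °R.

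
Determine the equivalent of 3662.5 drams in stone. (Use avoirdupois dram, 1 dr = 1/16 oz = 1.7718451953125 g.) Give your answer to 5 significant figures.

1.0219 st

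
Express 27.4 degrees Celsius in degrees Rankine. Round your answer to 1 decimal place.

541.0 °R

°R = (°C + 273.15) × 9/5.
Applying the formula gives 541.0 °R.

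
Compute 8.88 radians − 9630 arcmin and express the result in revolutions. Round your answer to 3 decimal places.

0.967 rev

8.88 rad = 1.41330 rev and 9630 arcmin = 0.445833 rev.
1.41330 − 0.445833 ≈ 0.967 rev.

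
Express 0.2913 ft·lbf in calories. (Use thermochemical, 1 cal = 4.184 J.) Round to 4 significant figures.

0.09440 calories

1 foot-pound = 0.324048 cal.
Then 0.2913 × 0.324048 ≈ 0.09440 cal.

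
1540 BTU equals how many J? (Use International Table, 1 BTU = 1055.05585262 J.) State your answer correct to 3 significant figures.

1.62e+6 joules

1 British thermal unit = 1055.06 joules.
So 1540 × 1055.06 ≈ 1.62e+6 J.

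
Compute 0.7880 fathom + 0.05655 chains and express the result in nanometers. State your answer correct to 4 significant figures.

2.579e+9 nanometers

0.7880 fathom = 1.44109e+9 nm and 0.05655 chain = 1.13761e+9 nm.
1.44109e+9 + 1.13761e+9 ≈ 2.579e+9 nm.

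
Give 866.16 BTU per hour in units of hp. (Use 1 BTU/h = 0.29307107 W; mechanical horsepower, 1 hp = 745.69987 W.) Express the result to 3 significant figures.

0.340 hp

1 BTU per hour = 0.000393015 hp.
Thus 866.16 × 0.000393015 ≈ 0.340 hp.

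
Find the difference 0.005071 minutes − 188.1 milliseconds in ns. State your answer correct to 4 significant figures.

0.005071 min = 3.04260e+8 ns and 188.1 ms = 1.88100e+8 ns.
3.04260e+8 − 1.88100e+8 ≈ 1.162e+8 ns.

1.162e+8 nanoseconds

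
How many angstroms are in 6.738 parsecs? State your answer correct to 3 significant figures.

2.08 × 10^27 Å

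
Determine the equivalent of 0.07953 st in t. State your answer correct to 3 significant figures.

0.000505 metric tons

1 stone = 0.00635029 metric tons.
0.07953 × 0.00635029 ≈ 0.000505 t.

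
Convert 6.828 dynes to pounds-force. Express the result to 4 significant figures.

1 dyne = 2.24809 × 10^-6 lbf.
So 6.828 × 2.24809 × 10^-6 ≈ 1.535 × 10^-5 lbf.

1.535 × 10^-5 lbf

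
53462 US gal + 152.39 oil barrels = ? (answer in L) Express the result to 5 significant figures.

226600 L

53462 US gal = 202376 L and 152.39 bbl = 24228.1 L.
202376 + 24228.1 ≈ 226600 L.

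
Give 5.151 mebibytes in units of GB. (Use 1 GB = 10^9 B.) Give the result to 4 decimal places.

1 mebibyte = 0.00104858 GB.
So 5.151 × 0.00104858 ≈ 0.0054 GB.

0.0054 gigabytes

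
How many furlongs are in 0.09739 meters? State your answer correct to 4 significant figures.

1 m = 0.00497097 furlongs.
Then 0.09739 × 0.00497097 ≈ 0.0004841 furlong.

0.0004841 furlong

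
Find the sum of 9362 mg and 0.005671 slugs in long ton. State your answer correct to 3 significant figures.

9.07 × 10^-5 long ton

9362 mg = 9.21414 × 10^-6 long ton and 0.005671 slug = 8.14549 × 10^-5 long ton.
9.21414 × 10^-6 + 8.14549 × 10^-5 ≈ 9.07 × 10^-5 long ton.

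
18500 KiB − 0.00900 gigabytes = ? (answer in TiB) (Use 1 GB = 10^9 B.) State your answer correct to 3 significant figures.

18500 KiB = 1.72295 × 10^-5 TiB and 0.00900 GB = 8.18545 × 10^-6 TiB.
1.72295 × 10^-5 − 8.18545 × 10^-6 ≈ 9.04 × 10^-6 TiB.

9.04 × 10^-6 TiB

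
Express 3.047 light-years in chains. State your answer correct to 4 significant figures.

1.433e+15 chains

1 ly = 4.70290e+14 chain.
Thus 3.047 × 4.70290e+14 ≈ 1.433e+15 chain.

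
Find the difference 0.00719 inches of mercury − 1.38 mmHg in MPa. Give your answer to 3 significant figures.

0.00719 inHg = 2.43481 × 10^-5 MPa and 1.38 mmHg = 0.000183985 MPa.
2.43481 × 10^-5 − 0.000183985 ≈ -0.000160 MPa.

-0.000160 megapascals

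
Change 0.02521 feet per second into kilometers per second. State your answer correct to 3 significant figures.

7.68e-6 kilometers per second

1 ft/s = 0.000304800 kilometers per second.
0.02521 × 0.000304800 ≈ 7.68e-6 km/s.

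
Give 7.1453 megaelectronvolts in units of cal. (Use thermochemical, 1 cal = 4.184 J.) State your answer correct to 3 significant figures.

1 MeV = 3.82929e-14 cal.
Then 7.1453 × 3.82929e-14 ≈ 2.74e-13 cal.

2.74e-13 cal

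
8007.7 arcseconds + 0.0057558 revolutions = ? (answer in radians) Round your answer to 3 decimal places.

0.075 radians

8007.7 arcsec = 0.0388224 rad and 0.0057558 rev = 0.0361648 rad.
0.0388224 + 0.0361648 ≈ 0.075 rad.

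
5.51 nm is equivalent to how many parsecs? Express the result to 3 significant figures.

1.79e-25 pc

1 nm = 3.24078e-26 pc.
So 5.51 × 3.24078e-26 ≈ 1.79e-25 pc.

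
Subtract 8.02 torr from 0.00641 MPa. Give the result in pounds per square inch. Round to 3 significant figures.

0.00641 MPa = 0.929692 psi and 8.02 torr = 0.155081 psi.
0.929692 − 0.155081 ≈ 0.775 psi.

0.775 pounds per square inch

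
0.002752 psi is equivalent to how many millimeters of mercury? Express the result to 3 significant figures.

1 pound per square inch = 51.7149 mmHg.
Then 0.002752 × 51.7149 ≈ 0.142 mmHg.

0.142 millimeters of mercury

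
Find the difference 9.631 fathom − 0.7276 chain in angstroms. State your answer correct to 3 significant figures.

2.98 × 10^10 Å

9.631 fathom = 1.76132 × 10^11 Å and 0.7276 chain = 1.46370 × 10^11 Å.
1.76132 × 10^11 − 1.46370 × 10^11 ≈ 2.98 × 10^10 Å.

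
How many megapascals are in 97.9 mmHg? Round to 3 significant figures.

0.0131 megapascals

1 mmHg = 0.000133322 megapascals.
97.9 × 0.000133322 ≈ 0.0131 MPa.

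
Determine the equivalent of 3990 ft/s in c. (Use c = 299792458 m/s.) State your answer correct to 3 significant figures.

1 ft/s = 1.01670e-9 c.
Thus 3990 × 1.01670e-9 ≈ 4.06e-6 c.

4.06e-6 c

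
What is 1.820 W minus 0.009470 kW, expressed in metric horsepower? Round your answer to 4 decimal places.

-0.0104 metric horsepower

1.820 W = 0.00247451 PS and 0.009470 kW = 0.0128756 PS.
0.00247451 − 0.0128756 ≈ -0.0104 PS.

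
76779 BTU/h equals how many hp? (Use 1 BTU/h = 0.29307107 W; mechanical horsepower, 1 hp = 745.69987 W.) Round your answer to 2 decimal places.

30.18 hp

1 BTU/h = 0.000393015 horsepower.
76779 × 0.000393015 ≈ 30.18 hp.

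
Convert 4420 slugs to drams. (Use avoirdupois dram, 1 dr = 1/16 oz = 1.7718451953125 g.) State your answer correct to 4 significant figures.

3.641 × 10^7 dr

1 slug = 8236.56 dr.
Then 4420 × 8236.56 ≈ 3.641 × 10^7 dr.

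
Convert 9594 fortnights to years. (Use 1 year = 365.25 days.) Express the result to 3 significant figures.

368 yr

1 fortnight = 0.0383299 yr.
9594 × 0.0383299 ≈ 368 yr.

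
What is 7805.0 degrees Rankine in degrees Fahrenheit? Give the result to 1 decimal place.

7345.3 degrees Fahrenheit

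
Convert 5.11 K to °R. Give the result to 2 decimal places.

°R = K × 9/5.
Applying the formula gives 9.20 °R.

9.20 °R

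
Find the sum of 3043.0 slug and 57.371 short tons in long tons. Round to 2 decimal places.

94.93 long tons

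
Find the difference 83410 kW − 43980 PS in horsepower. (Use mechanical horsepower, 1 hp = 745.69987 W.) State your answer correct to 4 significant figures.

83410 kW = 111855 hp and 43980 PS = 43378.4 hp.
111855 − 43378.4 ≈ 68480 hp.

68480 hp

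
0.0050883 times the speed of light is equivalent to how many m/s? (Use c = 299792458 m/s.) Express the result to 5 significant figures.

1.5254e+6 m/s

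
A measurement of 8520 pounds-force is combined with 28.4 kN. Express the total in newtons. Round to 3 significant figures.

66300 newtons

8520 lbf = 37898.8 N and 28.4 kN = 28400.0 N.
37898.8 + 28400.0 ≈ 66300 N.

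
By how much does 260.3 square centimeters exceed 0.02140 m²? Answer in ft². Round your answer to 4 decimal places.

260.3 cm² = 0.280185 ft² and 0.02140 m² = 0.230348 ft².
0.280185 − 0.230348 ≈ 0.0498 ft².

0.0498 ft²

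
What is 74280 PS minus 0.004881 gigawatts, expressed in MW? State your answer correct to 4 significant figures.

49.75 MW

74280 PS = 54.6328 MW and 0.004881 GW = 4.88100 MW.
54.6328 − 4.88100 ≈ 49.75 MW.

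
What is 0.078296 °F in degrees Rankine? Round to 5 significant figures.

459.75 °R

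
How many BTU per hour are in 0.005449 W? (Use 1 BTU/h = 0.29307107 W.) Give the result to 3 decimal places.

0.019 BTU/h

1 W = 3.41214 BTU per hour.
Then 0.005449 × 3.41214 ≈ 0.019 BTU/h.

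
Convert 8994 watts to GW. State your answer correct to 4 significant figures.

1 watt = 1.00000 × 10^-9 GW.
So 8994 × 1.00000 × 10^-9 ≈ 8.994 × 10^-6 GW.

8.994 × 10^-6 GW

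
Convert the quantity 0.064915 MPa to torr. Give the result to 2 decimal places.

1 MPa = 7500.62 torr.
Thus 0.064915 × 7500.62 ≈ 486.90 torr.

486.90 torr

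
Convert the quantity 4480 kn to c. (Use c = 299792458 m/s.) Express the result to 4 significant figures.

7.688e-6 c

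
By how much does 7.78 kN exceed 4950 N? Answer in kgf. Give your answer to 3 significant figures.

7.78 kN = 793.339 kgf and 4950 N = 504.760 kgf.
793.339 − 504.760 ≈ 289 kgf.

289 kilograms-force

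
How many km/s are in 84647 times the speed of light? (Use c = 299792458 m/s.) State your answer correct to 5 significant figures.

1 c = 299792.5 km/s.
84647 × 299792.5 ≈ 2.5377 × 10^10 km/s.

2.5377 × 10^10 kilometers per second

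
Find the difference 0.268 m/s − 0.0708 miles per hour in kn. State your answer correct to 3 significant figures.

0.268 m/s = 0.520950 kn and 0.0708 mph = 0.0615235 kn.
0.520950 − 0.0615235 ≈ 0.459 kn.

0.459 knots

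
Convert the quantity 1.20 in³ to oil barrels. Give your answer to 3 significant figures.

0.000124 oil barrels

1 cubic inch = 0.000103072 oil barrels.
So 1.20 × 0.000103072 ≈ 0.000124 bbl.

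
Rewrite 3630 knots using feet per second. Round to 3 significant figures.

6130 ft/s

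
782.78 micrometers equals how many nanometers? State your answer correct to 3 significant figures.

783000 nm

1 micrometer = 1000.00 nm.
Then 782.78 × 1000.00 ≈ 783000 nm.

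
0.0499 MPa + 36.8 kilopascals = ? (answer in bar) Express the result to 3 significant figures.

0.867 bar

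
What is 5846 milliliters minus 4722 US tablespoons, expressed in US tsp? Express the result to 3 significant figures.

-13000 US teaspoons

5846 mL = 1186.06 US tsp and 4722 US tbsp = 14166.0 US tsp.
1186.06 − 14166.0 ≈ -13000 US tsp.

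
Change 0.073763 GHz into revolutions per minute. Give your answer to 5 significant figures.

1 GHz = 6.00000e+10 rpm.
0.073763 × 6.00000e+10 ≈ 4.4258e+9 rpm.

4.4258e+9 revolutions per minute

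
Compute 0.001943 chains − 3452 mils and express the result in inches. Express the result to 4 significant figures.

-1.913 in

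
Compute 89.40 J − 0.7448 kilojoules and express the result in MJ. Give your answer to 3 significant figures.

-0.000655 MJ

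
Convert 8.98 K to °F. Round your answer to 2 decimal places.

-443.51 degrees Fahrenheit

K = (°F + 459.67) × 5/9.
Applying the formula gives -443.51 °F.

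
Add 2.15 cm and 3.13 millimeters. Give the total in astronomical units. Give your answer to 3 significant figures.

2.15 cm = 1.43719 × 10^-13 au and 3.13 mm = 2.09228 × 10^-14 au.
1.43719 × 10^-13 + 2.09228 × 10^-14 ≈ 1.65 × 10^-13 au.

1.65 × 10^-13 astronomical units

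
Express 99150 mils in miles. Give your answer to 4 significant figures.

0.001565 miles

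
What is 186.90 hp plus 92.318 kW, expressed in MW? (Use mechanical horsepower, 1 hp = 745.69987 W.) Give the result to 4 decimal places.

186.90 hp = 0.139371 MW and 92.318 kW = 0.0923180 MW.
0.139371 + 0.0923180 ≈ 0.2317 MW.

0.2317 megawatts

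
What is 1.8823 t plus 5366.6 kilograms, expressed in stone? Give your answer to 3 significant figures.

1140 st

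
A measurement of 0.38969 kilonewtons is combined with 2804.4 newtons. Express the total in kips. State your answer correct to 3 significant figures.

0.718 kips

0.38969 kN = 0.0876058 kip and 2804.4 N = 0.630454 kip.
0.0876058 + 0.630454 ≈ 0.718 kip.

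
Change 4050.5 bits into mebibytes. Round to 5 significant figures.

0.00048286 MiB

1 bit = 1.19209e-7 MiB.
Then 4050.5 × 1.19209e-7 ≈ 0.00048286 MiB.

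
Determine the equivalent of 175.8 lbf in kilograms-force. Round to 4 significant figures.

79.74 kgf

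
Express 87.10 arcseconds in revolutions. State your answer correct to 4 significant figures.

6.721e-5 rev

1 arcsecond = 7.71605e-7 rev.
Then 87.10 × 7.71605e-7 ≈ 6.721e-5 rev.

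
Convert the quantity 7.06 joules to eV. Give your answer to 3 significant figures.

1 J = 6.24151e+18 eV.
Thus 7.06 × 6.24151e+18 ≈ 4.41e+19 eV.

4.41e+19 electronvolts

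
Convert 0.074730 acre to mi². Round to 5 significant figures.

0.00011677 mi²

1 acre = 0.00156250 square miles.
So 0.074730 × 0.00156250 ≈ 0.00011677 mi².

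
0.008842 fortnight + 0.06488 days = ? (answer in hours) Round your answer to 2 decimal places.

4.53 h

0.008842 fortnight = 2.97091 h and 0.06488 d = 1.55712 h.
2.97091 + 1.55712 ≈ 4.53 h.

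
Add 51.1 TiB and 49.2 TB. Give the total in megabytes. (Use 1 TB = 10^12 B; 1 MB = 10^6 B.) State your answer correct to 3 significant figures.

1.05e+8 megabytes

51.1 TiB = 5.61850e+7 MB and 49.2 TB = 4.92000e+7 MB.
5.61850e+7 + 4.92000e+7 ≈ 1.05e+8 MB.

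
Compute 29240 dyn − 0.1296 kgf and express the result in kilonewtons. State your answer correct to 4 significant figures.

29240 dyn = 0.000292400 kN and 0.1296 kgf = 0.00127094 kN.
0.000292400 − 0.00127094 ≈ -0.0009785 kN.

-0.0009785 kN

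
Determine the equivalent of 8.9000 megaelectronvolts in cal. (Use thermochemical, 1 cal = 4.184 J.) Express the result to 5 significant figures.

3.4081 × 10^-13 calories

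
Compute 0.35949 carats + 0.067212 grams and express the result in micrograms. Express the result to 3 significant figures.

139000 micrograms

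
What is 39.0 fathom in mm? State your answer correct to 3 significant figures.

71300 mm

1 fathom = 1828.80 mm.
Then 39.0 × 1828.80 ≈ 71300 mm.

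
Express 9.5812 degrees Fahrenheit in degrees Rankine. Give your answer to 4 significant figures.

469.3 °R

°R = °F + 459.67.
Applying the formula gives 469.3 °R.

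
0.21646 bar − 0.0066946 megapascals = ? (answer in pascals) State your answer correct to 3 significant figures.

15000 pascals

0.21646 bar = 21646.0 Pa and 0.0066946 MPa = 6694.60 Pa.
21646.0 − 6694.60 ≈ 15000 Pa.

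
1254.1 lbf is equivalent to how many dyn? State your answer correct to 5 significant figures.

5.5785 × 10^8 dyn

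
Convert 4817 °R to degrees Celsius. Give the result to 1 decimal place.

2403.0 degrees Celsius

°R = (°C + 273.15) × 9/5.
Applying the formula gives 2403.0 °C.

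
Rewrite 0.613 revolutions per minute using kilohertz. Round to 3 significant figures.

1 revolution per minute = 1.66667 × 10^-5 kHz.
Then 0.613 × 1.66667 × 10^-5 ≈ 1.02 × 10^-5 kHz.

1.02 × 10^-5 kilohertz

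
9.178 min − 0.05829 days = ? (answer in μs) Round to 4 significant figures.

9.178 min = 5.50680e+8 μs and 0.05829 d = 5.03626e+9 μs.
5.50680e+8 − 5.03626e+9 ≈ -4.486e+9 μs.

-4.486e+9 μs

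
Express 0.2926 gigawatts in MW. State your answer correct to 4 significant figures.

292.6 megawatts

1 GW = 1000.00 MW.
Thus 0.2926 × 1000.00 ≈ 292.6 MW.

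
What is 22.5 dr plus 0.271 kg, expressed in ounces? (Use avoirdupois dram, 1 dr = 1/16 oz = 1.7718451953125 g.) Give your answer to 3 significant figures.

22.5 dr = 1.40625 oz and 0.271 kg = 9.55924 oz.
1.40625 + 9.55924 ≈ 11.0 oz.

11.0 oz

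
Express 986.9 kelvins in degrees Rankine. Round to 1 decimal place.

1776.4 degrees Rankine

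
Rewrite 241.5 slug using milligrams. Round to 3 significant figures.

3.52e+9 mg

1 slug = 1.45939e+7 mg.
241.5 × 1.45939e+7 ≈ 3.52e+9 mg.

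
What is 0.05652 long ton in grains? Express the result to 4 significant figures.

886200 gr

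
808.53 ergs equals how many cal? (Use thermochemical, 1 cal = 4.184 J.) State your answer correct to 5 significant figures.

1 erg = 2.39006e-8 cal.
Thus 808.53 × 2.39006e-8 ≈ 1.9324e-5 cal.

1.9324e-5 cal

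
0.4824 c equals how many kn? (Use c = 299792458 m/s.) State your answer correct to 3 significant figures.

1 c = 5.82750 × 10^8 kn.
So 0.4824 × 5.82750 × 10^8 ≈ 2.81 × 10^8 kn.

2.81 × 10^8 kn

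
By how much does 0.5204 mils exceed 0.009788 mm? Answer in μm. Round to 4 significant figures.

3.430 μm

0.5204 mil = 13.2182 μm and 0.009788 mm = 9.78800 μm.
13.2182 − 9.78800 ≈ 3.430 μm.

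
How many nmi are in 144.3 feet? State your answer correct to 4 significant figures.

1 ft = 0.000164579 nautical miles.
So 144.3 × 0.000164579 ≈ 0.02375 nmi.

0.02375 nautical miles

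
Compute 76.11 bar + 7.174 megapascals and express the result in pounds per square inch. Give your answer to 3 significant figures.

2140 pounds per square inch

76.11 bar = 1103.88 psi and 7.174 MPa = 1040.50 psi.
1103.88 + 1040.50 ≈ 2140 psi.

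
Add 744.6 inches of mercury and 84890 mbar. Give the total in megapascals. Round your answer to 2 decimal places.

11.01 megapascals

744.6 inHg = 2.52150 MPa and 84890 mbar = 8.48900 MPa.
2.52150 + 8.48900 ≈ 11.01 MPa.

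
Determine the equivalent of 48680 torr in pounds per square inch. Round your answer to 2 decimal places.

1 torr = 0.01933677 psi.
Thus 48680 × 0.01933677 ≈ 941.31 psi.

941.31 psi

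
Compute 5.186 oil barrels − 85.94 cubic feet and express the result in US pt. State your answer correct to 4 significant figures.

-3401 US pints

5.186 bbl = 1742.50 US pt and 85.94 ft³ = 5143.01 US pt.
1742.50 − 5143.01 ≈ -3401 US pt.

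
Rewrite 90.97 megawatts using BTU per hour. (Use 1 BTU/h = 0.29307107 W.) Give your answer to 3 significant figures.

3.10e+8 BTU per hour

1 megawatt = 3.41214e+6 BTU/h.
So 90.97 × 3.41214e+6 ≈ 3.10e+8 BTU/h.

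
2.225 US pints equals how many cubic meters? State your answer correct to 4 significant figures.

1 US pt = 0.000473176 cubic meters.
Then 2.225 × 0.000473176 ≈ 0.001053 m³.

0.001053 m³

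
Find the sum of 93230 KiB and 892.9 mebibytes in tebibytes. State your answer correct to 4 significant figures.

0.0009384 TiB

93230 KiB = 8.68272 × 10^-5 TiB and 892.9 MiB = 0.000851536 TiB.
8.68272 × 10^-5 + 0.000851536 ≈ 0.0009384 TiB.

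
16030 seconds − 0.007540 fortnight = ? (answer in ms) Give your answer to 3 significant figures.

6.91 × 10^6 milliseconds

16030 s = 1.60300 × 10^7 ms and 0.007540 fortnight = 9.12038 × 10^6 ms.
1.60300 × 10^7 − 9.12038 × 10^6 ≈ 6.91 × 10^6 ms.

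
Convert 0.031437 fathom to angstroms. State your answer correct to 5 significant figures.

5.7492e+8 Å

1 fathom = 1.82880e+10 angstroms.
Then 0.031437 × 1.82880e+10 ≈ 5.7492e+8 Å.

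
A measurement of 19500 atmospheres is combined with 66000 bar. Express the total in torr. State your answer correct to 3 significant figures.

19500 atm = 1.48200e+7 torr and 66000 bar = 4.95041e+7 torr.
1.48200e+7 + 4.95041e+7 ≈ 6.43e+7 torr.

6.43e+7 torr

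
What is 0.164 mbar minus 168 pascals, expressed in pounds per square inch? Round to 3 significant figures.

0.164 mbar = 0.00237862 psi and 168 Pa = 0.0243663 psi.
0.00237862 − 0.0243663 ≈ -0.0220 psi.

-0.0220 pounds per square inch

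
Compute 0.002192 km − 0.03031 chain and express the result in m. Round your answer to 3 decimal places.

0.002192 km = 2.19200 m and 0.03031 chain = 0.609740 m.
2.19200 − 0.609740 ≈ 1.582 m.

1.582 m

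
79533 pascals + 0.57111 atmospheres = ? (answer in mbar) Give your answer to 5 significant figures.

1374.0 mbar

79533 Pa = 795.330 mbar and 0.57111 atm = 578.677 mbar.
795.330 + 578.677 ≈ 1374.0 mbar.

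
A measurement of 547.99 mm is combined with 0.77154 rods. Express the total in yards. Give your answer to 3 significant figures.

4.84 yd

547.99 mm = 0.599289 yd and 0.77154 rod = 4.24347 yd.
0.599289 + 4.24347 ≈ 4.84 yd.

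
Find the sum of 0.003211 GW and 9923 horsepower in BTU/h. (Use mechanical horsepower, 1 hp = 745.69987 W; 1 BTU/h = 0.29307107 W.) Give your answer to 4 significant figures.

3.620 × 10^7 BTU/h

0.003211 GW = 1.09564 × 10^7 BTU/h and 9923 hp = 2.52484 × 10^7 BTU/h.
1.09564 × 10^7 + 2.52484 × 10^7 ≈ 3.620 × 10^7 BTU/h.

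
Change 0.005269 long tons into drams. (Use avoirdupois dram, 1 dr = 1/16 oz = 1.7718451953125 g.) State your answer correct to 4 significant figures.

3021 drams

1 long ton = 573440 drams.
Thus 0.005269 × 573440 ≈ 3021 dr.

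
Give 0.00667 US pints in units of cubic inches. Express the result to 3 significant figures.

0.193 cubic inches

1 US pt = 28.8750 in³.
Then 0.00667 × 28.8750 ≈ 0.193 in³.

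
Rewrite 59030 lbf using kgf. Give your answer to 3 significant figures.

1 lbf = 0.453592 kgf.
Thus 59030 × 0.453592 ≈ 26800 kgf.

26800 kilograms-force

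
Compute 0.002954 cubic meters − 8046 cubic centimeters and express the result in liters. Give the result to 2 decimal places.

-5.09 L

0.002954 m³ = 2.95400 L and 8046 cm³ = 8.04600 L.
2.95400 − 8.04600 ≈ -5.09 L.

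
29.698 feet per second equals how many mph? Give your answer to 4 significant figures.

20.25 miles per hour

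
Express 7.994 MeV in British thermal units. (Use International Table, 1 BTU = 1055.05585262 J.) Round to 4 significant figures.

1 megaelectronvolt = 1.51857e-16 BTU.
So 7.994 × 1.51857e-16 ≈ 1.214e-15 BTU.

1.214e-15 BTU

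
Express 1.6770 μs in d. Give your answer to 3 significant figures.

1 μs = 1.15741e-11 d.
1.6770 × 1.15741e-11 ≈ 1.94e-11 d.

1.94e-11 d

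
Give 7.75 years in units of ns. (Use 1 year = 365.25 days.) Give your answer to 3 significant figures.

2.45e+17 ns

1 year = 3.15576e+16 ns.
Then 7.75 × 3.15576e+16 ≈ 2.45e+17 ns.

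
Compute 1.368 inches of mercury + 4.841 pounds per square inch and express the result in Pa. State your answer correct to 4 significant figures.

1.368 inHg = 4632.58 Pa and 4.841 psi = 33377.5 Pa.
4632.58 + 33377.5 ≈ 38010 Pa.

38010 Pa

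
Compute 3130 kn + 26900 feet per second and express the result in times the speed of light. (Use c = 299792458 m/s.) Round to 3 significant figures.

3.27 × 10^-5 c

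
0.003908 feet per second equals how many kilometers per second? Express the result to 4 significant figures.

1.191 × 10^-6 km/s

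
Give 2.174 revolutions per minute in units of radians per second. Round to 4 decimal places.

0.2277 rad/s

1 revolution per minute = 0.104720 radians per second.
So 2.174 × 0.104720 ≈ 0.2277 rad/s.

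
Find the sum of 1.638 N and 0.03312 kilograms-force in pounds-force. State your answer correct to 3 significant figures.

0.441 pounds-force

1.638 N = 0.368237 lbf and 0.03312 kgf = 0.0730171 lbf.
0.368237 + 0.0730171 ≈ 0.441 lbf.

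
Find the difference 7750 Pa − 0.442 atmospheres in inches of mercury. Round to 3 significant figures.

7750 Pa = 2.28857 inHg and 0.442 atm = 13.2252 inHg.
2.28857 − 13.2252 ≈ -10.9 inHg.

-10.9 inHg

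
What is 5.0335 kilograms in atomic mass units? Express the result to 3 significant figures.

3.03e+27 u

1 kilogram = 6.02214e+26 atomic mass units.
Thus 5.0335 × 6.02214e+26 ≈ 3.03e+27 u.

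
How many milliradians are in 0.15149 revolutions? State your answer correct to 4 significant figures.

951.8 mrad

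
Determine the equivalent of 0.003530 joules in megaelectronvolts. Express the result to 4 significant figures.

1 joule = 6.24151 × 10^12 MeV.
Then 0.003530 × 6.24151 × 10^12 ≈ 2.203 × 10^10 MeV.

2.203 × 10^10 megaelectronvolts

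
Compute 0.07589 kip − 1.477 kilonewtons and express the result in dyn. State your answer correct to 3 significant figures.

-1.14 × 10^8 dynes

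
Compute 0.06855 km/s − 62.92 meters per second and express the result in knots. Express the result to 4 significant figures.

10.94 kn

0.06855 km/s = 133.251 kn and 62.92 m/s = 122.307 kn.
133.251 − 122.307 ≈ 10.94 kn.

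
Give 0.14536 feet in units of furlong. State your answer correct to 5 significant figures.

1 ft = 0.00151515 furlongs.
Then 0.14536 × 0.00151515 ≈ 0.00022024 furlong.

0.00022024 furlongs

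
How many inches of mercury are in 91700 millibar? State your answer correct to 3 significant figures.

1 mbar = 0.0295300 inHg.
Thus 91700 × 0.0295300 ≈ 2710 inHg.

2710 inches of mercury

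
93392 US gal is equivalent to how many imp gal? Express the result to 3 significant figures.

77800 imperial gallons

1 US gal = 0.832674 imperial gallons.
93392 × 0.832674 ≈ 77800 imp gal.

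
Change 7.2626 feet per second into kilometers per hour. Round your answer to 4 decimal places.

7.9691 km/h

1 foot per second = 1.09728 km/h.
7.2626 × 1.09728 ≈ 7.9691 km/h.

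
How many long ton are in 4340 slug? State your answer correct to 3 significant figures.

1 slug = 0.0143634 long ton.
4340 × 0.0143634 ≈ 62.3 long ton.

62.3 long tons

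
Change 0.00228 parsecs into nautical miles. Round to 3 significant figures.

1 parsec = 1.66613e+13 nautical miles.
So 0.00228 × 1.66613e+13 ≈ 3.80e+10 nmi.

3.80e+10 nmi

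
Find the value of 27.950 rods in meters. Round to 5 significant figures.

1 rod = 5.02920 m.
27.950 × 5.02920 ≈ 140.57 m.

140.57 m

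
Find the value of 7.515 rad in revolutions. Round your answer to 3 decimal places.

1.196 rev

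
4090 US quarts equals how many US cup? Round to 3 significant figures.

1 US quart = 4.00000 US cups.
So 4090 × 4.00000 ≈ 16400 US cup.

16400 US cups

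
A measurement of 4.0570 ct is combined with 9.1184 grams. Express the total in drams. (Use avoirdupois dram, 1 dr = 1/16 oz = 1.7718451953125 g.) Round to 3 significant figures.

4.0570 ct = 0.457941 dr and 9.1184 g = 5.14627 dr.
0.457941 + 5.14627 ≈ 5.60 dr.

5.60 drams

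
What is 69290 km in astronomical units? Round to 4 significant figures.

1 km = 6.68459e-9 au.
Then 69290 × 6.68459e-9 ≈ 0.0004632 au.

0.0004632 au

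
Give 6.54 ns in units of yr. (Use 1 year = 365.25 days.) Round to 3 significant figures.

1 ns = 3.16881e-17 yr.
Then 6.54 × 3.16881e-17 ≈ 2.07e-16 yr.

2.07e-16 yr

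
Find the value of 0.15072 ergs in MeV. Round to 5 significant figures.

94072 MeV

1 erg = 624151 MeV.
So 0.15072 × 624151 ≈ 94072 MeV.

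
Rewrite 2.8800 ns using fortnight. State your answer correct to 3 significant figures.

1 nanosecond = 8.26720 × 10^-16 fortnights.
2.8800 × 8.26720 × 10^-16 ≈ 2.38 × 10^-15 fortnight.

2.38 × 10^-15 fortnights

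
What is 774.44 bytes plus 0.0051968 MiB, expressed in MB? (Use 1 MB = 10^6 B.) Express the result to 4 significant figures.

774.44 B = 0.000774440 MB and 0.0051968 MiB = 0.00544924 MB.
0.000774440 + 0.00544924 ≈ 0.006224 MB.

0.006224 megabytes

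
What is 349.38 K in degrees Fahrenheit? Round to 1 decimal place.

K = (°F + 459.67) × 5/9.
Applying the formula gives 169.2 °F.

169.2 °F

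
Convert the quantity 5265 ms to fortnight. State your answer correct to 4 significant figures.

1 millisecond = 8.26720 × 10^-10 fortnight.
5265 × 8.26720 × 10^-10 ≈ 4.353 × 10^-6 fortnight.

4.353 × 10^-6 fortnights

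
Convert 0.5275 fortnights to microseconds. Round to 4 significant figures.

6.381 × 10^11 μs

1 fortnight = 1.20960 × 10^12 μs.
Then 0.5275 × 1.20960 × 10^12 ≈ 6.381 × 10^11 μs.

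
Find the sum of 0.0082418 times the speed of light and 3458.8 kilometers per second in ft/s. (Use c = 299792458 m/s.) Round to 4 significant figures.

0.0082418 c = 8.10640e+6 ft/s and 3458.8 km/s = 1.13478e+7 ft/s.
8.10640e+6 + 1.13478e+7 ≈ 1.945e+7 ft/s.

1.945e+7 ft/s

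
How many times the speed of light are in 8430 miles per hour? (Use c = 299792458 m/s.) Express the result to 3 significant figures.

1 mile per hour = 1.49116e-9 times the speed of light.
So 8430 × 1.49116e-9 ≈ 1.26e-5 c.

1.26e-5 c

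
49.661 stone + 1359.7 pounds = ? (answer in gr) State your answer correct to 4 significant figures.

49.661 st = 4.86678e+6 gr and 1359.7 lb = 9.51790e+6 gr.
4.86678e+6 + 9.51790e+6 ≈ 1.438e+7 gr.

1.438e+7 gr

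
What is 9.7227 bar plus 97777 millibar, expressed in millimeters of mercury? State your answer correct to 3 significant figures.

80600 mmHg

9.7227 bar = 7292.62 mmHg and 97777 mbar = 73338.8 mmHg.
7292.62 + 73338.8 ≈ 80600 mmHg.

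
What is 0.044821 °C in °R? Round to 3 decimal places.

°R = (°C + 273.15) × 9/5.
Applying the formula gives 491.751 °R.

491.751 degrees Rankine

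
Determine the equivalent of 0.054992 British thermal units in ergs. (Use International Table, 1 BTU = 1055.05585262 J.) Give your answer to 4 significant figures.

5.802 × 10^8 erg

1 British thermal unit = 1.05506 × 10^10 ergs.
So 0.054992 × 1.05506 × 10^10 ≈ 5.802 × 10^8 erg.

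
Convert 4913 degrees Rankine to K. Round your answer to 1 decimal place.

2729.4 K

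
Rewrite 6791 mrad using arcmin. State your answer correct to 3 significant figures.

23300 arcmin

1 milliradian = 3.43775 arcmin.
6791 × 3.43775 ≈ 23300 arcmin.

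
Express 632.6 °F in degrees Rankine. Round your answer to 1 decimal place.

°R = °F + 459.67.
Applying the formula gives 1092.3 °R.

1092.3 °R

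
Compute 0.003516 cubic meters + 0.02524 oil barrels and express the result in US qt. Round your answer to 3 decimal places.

0.003516 m³ = 3.71532 US qt and 0.02524 bbl = 4.24032 US qt.
3.71532 + 4.24032 ≈ 7.956 US qt.

7.956 US quarts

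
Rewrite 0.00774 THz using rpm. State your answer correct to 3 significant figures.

4.64 × 10^11 rpm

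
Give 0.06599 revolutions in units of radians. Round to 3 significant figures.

1 revolution = 6.28319 rad.
Thus 0.06599 × 6.28319 ≈ 0.415 rad.

0.415 rad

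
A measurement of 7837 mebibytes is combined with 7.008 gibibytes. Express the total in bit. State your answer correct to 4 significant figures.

1.259 × 10^11 bit

7837 MiB = 6.57415 × 10^10 bit and 7.008 GiB = 6.01983 × 10^10 bit.
6.57415 × 10^10 + 6.01983 × 10^10 ≈ 1.259 × 10^11 bit.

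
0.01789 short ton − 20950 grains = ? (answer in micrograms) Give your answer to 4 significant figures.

1.487e+10 μg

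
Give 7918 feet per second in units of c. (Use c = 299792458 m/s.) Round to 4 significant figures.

8.050e-6 times the speed of light

1 foot per second = 1.01670e-9 c.
Then 7918 × 1.01670e-9 ≈ 8.050e-6 c.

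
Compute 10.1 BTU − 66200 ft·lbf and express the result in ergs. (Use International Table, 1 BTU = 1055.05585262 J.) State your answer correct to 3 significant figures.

10.1 BTU = 1.06561e+11 erg and 66200 ft·lbf = 8.97551e+11 erg.
1.06561e+11 − 8.97551e+11 ≈ -7.91e+11 erg.

-7.91e+11 erg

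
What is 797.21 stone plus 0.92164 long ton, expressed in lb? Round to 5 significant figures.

13225 lb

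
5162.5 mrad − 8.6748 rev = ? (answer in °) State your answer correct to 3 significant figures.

-2830 °

5162.5 mrad = 295.789 ° and 8.6748 rev = 3122.93 °.
295.789 − 3122.93 ≈ -2830 °.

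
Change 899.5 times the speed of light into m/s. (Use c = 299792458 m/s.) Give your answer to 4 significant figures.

2.697 × 10^11 meters per second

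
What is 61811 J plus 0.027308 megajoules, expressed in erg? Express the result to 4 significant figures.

8.912 × 10^11 ergs

61811 J = 6.18110 × 10^11 erg and 0.027308 MJ = 2.73080 × 10^11 erg.
6.18110 × 10^11 + 2.73080 × 10^11 ≈ 8.912 × 10^11 erg.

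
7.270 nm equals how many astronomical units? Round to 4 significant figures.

4.860e-20 au

1 nm = 6.68459e-21 astronomical units.
Thus 7.270 × 6.68459e-21 ≈ 4.860e-20 au.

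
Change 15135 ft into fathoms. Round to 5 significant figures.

1 foot = 0.166667 fathoms.
So 15135 × 0.166667 ≈ 2522.5 fathom.

2522.5 fathoms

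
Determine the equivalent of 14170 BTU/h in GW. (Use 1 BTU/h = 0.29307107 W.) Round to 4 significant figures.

4.153 × 10^-6 GW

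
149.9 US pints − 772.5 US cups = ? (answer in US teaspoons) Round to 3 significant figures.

149.9 US pt = 14390.4 US tsp and 772.5 US cup = 37080.0 US tsp.
14390.4 − 37080.0 ≈ -22700 US tsp.

-22700 US tsp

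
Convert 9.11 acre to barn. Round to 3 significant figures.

1 acre = 4.04686 × 10^31 barns.
9.11 × 4.04686 × 10^31 ≈ 3.69 × 10^32 barn.

3.69 × 10^32 barns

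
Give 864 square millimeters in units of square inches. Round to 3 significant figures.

1.34 square inches

1 mm² = 0.00155000 in².
Then 864 × 0.00155000 ≈ 1.34 in².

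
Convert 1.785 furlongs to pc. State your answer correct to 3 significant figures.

1 furlong = 6.51941 × 10^-15 parsecs.
So 1.785 × 6.51941 × 10^-15 ≈ 1.16 × 10^-14 pc.

1.16 × 10^-14 pc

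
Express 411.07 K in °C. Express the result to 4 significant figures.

137.9 °C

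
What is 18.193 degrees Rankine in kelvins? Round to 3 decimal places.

°R = K × 9/5.
Applying the formula gives 10.107 K.

10.107 K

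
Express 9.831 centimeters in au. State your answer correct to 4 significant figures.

6.572e-13 astronomical units

1 cm = 6.68459e-14 au.
9.831 × 6.68459e-14 ≈ 6.572e-13 au.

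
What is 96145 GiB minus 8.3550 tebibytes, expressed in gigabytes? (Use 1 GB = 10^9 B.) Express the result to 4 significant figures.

96145 GiB = 103235 GB and 8.3550 TiB = 9186.42 GB.
103235 − 9186.42 ≈ 94050 GB.

94050 GB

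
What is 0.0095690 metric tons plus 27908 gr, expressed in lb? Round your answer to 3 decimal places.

25.083 lb

0.0095690 t = 21.0960 lb and 27908 gr = 3.98686 lb.
21.0960 + 3.98686 ≈ 25.083 lb.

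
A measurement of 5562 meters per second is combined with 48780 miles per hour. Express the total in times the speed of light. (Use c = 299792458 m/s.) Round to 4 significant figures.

5562 m/s = 1.85528 × 10^-5 c and 48780 mph = 7.27390 × 10^-5 c.
1.85528 × 10^-5 + 7.27390 × 10^-5 ≈ 9.129 × 10^-5 c.

9.129 × 10^-5 times the speed of light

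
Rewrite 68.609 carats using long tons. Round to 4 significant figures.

1 ct = 1.96841e-7 long ton.
68.609 × 1.96841e-7 ≈ 1.351e-5 long ton.

1.351e-5 long tons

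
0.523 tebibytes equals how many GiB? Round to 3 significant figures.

536 GiB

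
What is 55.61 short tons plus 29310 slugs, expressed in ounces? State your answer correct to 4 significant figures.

55.61 short ton = 1.77952e+6 oz and 29310 slug = 1.50883e+7 oz.
1.77952e+6 + 1.50883e+7 ≈ 1.687e+7 oz.

1.687e+7 oz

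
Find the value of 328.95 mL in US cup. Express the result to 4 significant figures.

1.390 US cup

1 milliliter = 0.00422675 US cups.
Thus 328.95 × 0.00422675 ≈ 1.390 US cup.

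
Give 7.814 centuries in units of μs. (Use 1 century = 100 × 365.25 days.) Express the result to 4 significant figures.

1 century = 3.15576 × 10^15 μs.
Thus 7.814 × 3.15576 × 10^15 ≈ 2.466 × 10^16 μs.

2.466 × 10^16 μs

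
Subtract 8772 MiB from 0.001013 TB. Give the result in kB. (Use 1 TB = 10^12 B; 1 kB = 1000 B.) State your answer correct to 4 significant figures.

0.001013 TB = 1.01300 × 10^6 kB and 8772 MiB = 9.19811 × 10^6 kB.
1.01300 × 10^6 − 9.19811 × 10^6 ≈ -8.185 × 10^6 kB.

-8.185 × 10^6 kB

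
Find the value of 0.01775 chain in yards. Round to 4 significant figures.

1 chain = 22.0000 yards.
Then 0.01775 × 22.0000 ≈ 0.3905 yd.

0.3905 yd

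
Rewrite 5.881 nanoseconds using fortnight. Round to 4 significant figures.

1 ns = 8.26720e-16 fortnights.
Thus 5.881 × 8.26720e-16 ≈ 4.862e-15 fortnight.

4.862e-15 fortnights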